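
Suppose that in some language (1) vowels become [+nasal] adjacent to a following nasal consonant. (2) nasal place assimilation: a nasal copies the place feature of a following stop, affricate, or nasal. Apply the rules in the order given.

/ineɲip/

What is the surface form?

Rule 1: /i/ before nasal /n/ → [ĩ]
Rule 1: /e/ before nasal /ɲ/ → [ẽ]
After rule 1: ĩnẽɲip
Rule 2: no segment meets the rule's conditions; no change.

[ĩnẽɲip]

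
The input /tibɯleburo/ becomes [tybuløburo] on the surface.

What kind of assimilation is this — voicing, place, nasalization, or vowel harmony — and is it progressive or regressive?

/i/→[y] /ɯ/→[u] /e/→[ø].
Vowels agree with the last vowel, so the harmony is regressive.

vowel harmony, regressive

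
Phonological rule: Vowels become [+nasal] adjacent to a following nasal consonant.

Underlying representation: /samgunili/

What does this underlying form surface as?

[sãmgũnili]

/a/ before nasal /m/ → [ã]
/u/ before nasal /n/ → [ũ]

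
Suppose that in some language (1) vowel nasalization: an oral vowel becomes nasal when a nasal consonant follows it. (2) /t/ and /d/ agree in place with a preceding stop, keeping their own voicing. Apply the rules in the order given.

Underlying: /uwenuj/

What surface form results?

Rule 1: /e/ before nasal /n/ → [ẽ]
After rule 1: uwẽnuj
Rule 2: no segment meets the rule's conditions; no change.

[uwẽnuj]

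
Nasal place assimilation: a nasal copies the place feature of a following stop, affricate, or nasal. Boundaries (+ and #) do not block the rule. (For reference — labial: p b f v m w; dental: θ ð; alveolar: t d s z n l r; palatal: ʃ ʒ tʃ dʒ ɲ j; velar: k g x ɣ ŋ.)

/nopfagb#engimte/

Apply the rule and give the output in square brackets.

/n/ before /g/ (velar) → [ŋ]
/m/ before /t/ (alveolar) → [n]

[nopfagb#eŋginte]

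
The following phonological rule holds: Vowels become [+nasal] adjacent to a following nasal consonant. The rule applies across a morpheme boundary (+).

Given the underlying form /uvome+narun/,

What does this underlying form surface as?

/o/ before nasal /m/ → [õ]
/e/ before nasal /n/ → [ẽ]
/u/ before nasal /n/ → [ũ]

[uvõmẽ+narũn]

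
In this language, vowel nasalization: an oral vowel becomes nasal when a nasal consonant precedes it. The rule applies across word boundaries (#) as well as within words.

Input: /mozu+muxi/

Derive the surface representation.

[mõzu+mũxi]

/o/ after nasal /m/ → [õ]
/u/ after nasal /m/ → [ũ]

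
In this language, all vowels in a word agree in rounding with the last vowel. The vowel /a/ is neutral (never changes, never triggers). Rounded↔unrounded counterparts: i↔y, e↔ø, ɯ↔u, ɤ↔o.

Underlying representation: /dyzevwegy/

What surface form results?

[dyzøvwøgy]

/e/ harmonizes with /y/ ([+round]) → [ø]
/e/ harmonizes with /y/ ([+round]) → [ø]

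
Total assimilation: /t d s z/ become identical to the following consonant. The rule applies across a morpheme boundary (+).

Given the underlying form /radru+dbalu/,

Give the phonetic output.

[rarru+bbalu]

/d/ before /r/ → [r] (total assimilation)
/d/ before /b/ → [b] (total assimilation)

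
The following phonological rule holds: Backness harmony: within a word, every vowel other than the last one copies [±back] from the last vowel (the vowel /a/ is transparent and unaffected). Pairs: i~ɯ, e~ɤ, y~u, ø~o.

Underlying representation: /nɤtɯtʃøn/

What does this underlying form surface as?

/ɤ/ harmonizes with /ø/ ([-back]) → [e]
/ɯ/ harmonizes with /ø/ ([-back]) → [i]

[netitʃøn]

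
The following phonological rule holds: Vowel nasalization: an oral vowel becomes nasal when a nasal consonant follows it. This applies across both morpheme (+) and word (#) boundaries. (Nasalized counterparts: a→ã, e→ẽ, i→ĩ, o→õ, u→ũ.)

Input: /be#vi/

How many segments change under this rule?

No segment meets the rule's conditions.

0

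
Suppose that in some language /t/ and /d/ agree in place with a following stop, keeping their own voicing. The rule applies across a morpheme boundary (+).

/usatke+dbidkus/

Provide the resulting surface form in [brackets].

/t/ before /k/ (velar) → [k]
/d/ before /b/ (labial) → [b]
/d/ before /k/ (velar) → [g]

[usakke+bbigkus]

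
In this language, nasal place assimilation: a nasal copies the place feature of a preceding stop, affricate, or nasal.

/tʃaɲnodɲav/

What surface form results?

/n/ after /ɲ/ (palatal) → [ɲ]
/ɲ/ after /d/ (alveolar) → [n]

[tʃaɲɲodnav]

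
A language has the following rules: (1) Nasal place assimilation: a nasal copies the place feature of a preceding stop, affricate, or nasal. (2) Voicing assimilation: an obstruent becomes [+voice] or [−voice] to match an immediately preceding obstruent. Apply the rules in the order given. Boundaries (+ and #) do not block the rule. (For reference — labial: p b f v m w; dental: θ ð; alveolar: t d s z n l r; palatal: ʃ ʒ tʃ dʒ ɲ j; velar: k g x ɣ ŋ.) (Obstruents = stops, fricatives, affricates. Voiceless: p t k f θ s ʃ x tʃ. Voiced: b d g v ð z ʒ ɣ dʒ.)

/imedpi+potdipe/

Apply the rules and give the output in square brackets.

Rule 1: no segment meets the rule's conditions; no change.
After rule 1: imedpi+potdipe
Rule 2: /p/ after /d/ (voiced) → [b]
Rule 2: /d/ after /t/ (voiceless) → [t]

[imedbi+pottipe]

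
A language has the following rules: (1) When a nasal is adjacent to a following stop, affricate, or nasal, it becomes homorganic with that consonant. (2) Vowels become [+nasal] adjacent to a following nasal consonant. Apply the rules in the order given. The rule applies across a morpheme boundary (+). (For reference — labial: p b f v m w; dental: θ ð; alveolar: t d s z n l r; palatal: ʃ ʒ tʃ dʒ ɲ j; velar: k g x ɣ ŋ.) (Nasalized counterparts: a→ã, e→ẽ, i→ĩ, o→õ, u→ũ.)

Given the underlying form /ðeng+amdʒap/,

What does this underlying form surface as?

Rule 1: /n/ before /g/ (velar) → [ŋ]
Rule 1: /m/ before /dʒ/ (palatal) → [ɲ]
After rule 1: ðeŋg+aɲdʒap
Rule 2: /e/ before nasal /ŋ/ → [ẽ]
Rule 2: /a/ before nasal /ɲ/ → [ã]

[ðẽŋg+ãɲdʒap]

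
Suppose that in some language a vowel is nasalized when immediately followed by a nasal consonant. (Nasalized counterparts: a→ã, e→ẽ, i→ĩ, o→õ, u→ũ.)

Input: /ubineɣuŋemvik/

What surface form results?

/i/ before nasal /n/ → [ĩ]
/u/ before nasal /ŋ/ → [ũ]
/e/ before nasal /m/ → [ẽ]

[ubĩneɣũŋẽmvik]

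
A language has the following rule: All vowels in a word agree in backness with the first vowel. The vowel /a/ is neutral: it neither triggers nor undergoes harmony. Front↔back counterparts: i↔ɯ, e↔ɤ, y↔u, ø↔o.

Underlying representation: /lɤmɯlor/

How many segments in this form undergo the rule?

No segment meets the rule's conditions.

0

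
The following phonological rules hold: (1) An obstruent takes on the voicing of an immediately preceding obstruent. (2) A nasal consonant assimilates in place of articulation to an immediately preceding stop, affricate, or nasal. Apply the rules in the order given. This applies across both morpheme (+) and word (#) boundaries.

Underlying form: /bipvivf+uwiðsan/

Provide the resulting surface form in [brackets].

Rule 1: /v/ after /p/ (voiceless) → [f]
Rule 1: /f/ after /v/ (voiced) → [v]
Rule 1: /s/ after /ð/ (voiced) → [z]
After rule 1: bipfivv+uwiðzan
Rule 2: no segment meets the rule's conditions; no change.

[bipfivv+uwiðzan]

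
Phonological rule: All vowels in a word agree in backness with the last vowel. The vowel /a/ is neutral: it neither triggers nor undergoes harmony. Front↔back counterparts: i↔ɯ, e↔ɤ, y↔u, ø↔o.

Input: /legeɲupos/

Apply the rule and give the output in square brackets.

/e/ harmonizes with /o/ ([+back]) → [ɤ]
/e/ harmonizes with /o/ ([+back]) → [ɤ]

[lɤgɤɲupos]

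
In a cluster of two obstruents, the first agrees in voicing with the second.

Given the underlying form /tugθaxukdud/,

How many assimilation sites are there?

/g/ before /θ/ (voiceless) → [k]
/k/ before /d/ (voiced) → [g]
2 segments change.

2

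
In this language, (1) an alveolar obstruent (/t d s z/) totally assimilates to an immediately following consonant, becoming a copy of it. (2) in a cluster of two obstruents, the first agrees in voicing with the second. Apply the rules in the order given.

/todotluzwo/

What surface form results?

Rule 1: /t/ before /l/ → [l] (total assimilation)
Rule 1: /z/ before /w/ → [w] (total assimilation)
After rule 1: todolluwwo
Rule 2: no segment meets the rule's conditions; no change.

[todolluwwo]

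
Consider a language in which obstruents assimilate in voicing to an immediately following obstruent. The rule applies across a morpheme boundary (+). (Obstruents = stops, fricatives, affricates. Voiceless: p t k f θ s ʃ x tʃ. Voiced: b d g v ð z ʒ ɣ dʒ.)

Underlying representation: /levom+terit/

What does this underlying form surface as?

no segment meets the rule's conditions; no change.

[levom+terit]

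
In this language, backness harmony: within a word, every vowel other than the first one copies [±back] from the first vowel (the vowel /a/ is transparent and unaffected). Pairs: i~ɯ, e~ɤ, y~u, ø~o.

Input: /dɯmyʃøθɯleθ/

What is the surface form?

/y/ harmonizes with /ɯ/ ([+back]) → [u]
/ø/ harmonizes with /ɯ/ ([+back]) → [o]
/e/ harmonizes with /ɯ/ ([+back]) → [ɤ]

[dɯmuʃoθɯlɤθ]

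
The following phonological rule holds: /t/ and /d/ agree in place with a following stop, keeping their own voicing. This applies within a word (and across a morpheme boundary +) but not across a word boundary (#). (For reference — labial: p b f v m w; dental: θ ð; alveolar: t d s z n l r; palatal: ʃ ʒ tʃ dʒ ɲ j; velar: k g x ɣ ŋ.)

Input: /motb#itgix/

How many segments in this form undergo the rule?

2

/t/ before /b/ (labial) → [p]
/t/ before /g/ (velar) → [k]
2 segments change.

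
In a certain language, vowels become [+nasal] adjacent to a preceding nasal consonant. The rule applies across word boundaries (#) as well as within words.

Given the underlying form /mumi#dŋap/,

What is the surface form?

[mũmĩ#dŋãp]

/u/ after nasal /m/ → [ũ]
/i/ after nasal /m/ → [ĩ]
/a/ after nasal /ŋ/ → [ã]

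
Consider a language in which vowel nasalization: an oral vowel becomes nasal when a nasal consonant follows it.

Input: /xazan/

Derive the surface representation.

[xazãn]

/a/ before nasal /n/ → [ã]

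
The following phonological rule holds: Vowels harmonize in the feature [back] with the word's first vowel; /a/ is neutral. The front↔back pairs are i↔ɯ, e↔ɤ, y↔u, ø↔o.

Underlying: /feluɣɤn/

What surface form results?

[felyɣen]

/u/ harmonizes with /e/ ([-back]) → [y]
/ɤ/ harmonizes with /e/ ([-back]) → [e]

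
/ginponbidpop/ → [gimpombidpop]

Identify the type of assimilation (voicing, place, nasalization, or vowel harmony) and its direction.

place assimilation, regressive

/n/→[m] /n/→[m].
Each target copies a feature from the following segment, so the direction is regressive.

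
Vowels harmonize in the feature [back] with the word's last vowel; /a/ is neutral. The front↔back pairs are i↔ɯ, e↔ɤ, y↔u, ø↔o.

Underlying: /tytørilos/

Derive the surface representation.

/y/ harmonizes with /o/ ([+back]) → [u]
/ø/ harmonizes with /o/ ([+back]) → [o]
/i/ harmonizes with /o/ ([+back]) → [ɯ]

[tutorɯlos]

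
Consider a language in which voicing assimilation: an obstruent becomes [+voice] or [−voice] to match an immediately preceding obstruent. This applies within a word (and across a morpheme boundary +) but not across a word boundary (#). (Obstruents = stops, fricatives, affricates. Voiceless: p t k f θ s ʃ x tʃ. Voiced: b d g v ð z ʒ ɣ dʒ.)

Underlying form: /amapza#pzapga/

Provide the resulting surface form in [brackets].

/z/ after /p/ (voiceless) → [s]
/z/ after /p/ (voiceless) → [s]
/g/ after /p/ (voiceless) → [k]

[amapsa#psapka]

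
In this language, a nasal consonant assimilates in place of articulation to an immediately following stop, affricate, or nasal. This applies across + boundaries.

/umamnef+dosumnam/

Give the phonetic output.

[umannef+dosunnam]

/m/ before /n/ (alveolar) → [n]
/m/ before /n/ (alveolar) → [n]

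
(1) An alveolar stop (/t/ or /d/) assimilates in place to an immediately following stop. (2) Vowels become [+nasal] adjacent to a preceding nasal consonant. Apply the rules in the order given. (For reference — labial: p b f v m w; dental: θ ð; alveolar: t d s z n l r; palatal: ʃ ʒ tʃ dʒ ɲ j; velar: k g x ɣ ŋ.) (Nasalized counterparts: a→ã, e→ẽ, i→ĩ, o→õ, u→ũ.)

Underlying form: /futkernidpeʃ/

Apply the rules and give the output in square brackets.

[fukkernĩbpeʃ]

Rule 1: /t/ before /k/ (velar) → [k]
Rule 1: /d/ before /p/ (labial) → [b]
After rule 1: fukkernibpeʃ
Rule 2: /i/ after nasal /n/ → [ĩ]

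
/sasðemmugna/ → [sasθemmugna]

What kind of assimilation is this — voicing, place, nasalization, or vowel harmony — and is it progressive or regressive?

/ð/→[θ].
Each target copies a feature from the preceding segment, so the direction is progressive.

voicing assimilation, progressive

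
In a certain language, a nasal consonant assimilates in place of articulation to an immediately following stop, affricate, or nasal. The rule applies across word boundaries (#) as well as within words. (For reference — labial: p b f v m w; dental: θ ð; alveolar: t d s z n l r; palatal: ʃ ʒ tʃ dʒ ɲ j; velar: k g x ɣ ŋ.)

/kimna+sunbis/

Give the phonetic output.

[kinna+sumbis]

/m/ before /n/ (alveolar) → [n]
/n/ before /b/ (labial) → [m]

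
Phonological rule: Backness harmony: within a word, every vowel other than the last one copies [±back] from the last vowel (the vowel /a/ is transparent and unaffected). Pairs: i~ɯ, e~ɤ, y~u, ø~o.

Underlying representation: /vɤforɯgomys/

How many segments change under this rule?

4

/ɤ/ harmonizes with /y/ ([-back]) → [e]
/o/ harmonizes with /y/ ([-back]) → [ø]
/ɯ/ harmonizes with /y/ ([-back]) → [i]
/o/ harmonizes with /y/ ([-back]) → [ø]
4 segments change.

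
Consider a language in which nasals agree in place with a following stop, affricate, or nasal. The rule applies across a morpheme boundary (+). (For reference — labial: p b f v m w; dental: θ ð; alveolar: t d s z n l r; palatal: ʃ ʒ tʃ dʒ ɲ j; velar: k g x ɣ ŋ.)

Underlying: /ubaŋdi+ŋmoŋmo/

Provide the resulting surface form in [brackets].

[ubandi+mmommo]

/ŋ/ before /d/ (alveolar) → [n]
/ŋ/ before /m/ (labial) → [m]
/ŋ/ before /m/ (labial) → [m]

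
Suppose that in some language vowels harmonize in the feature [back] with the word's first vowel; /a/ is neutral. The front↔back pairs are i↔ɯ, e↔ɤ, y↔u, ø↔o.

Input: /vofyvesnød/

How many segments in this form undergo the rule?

/y/ harmonizes with /o/ ([+back]) → [u]
/e/ harmonizes with /o/ ([+back]) → [ɤ]
/ø/ harmonizes with /o/ ([+back]) → [o]
3 segments change.

3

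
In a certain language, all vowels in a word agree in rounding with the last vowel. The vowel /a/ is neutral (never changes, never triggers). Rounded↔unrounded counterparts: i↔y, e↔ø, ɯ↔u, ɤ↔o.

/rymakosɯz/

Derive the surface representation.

/y/ harmonizes with /ɯ/ ([-round]) → [i]
/o/ harmonizes with /ɯ/ ([-round]) → [ɤ]

[rimakɤsɯz]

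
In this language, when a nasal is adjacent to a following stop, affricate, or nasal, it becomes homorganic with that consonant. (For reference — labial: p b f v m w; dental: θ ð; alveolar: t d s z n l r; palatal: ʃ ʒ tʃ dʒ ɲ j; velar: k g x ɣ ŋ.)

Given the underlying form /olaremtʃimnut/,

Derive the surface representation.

[olareɲtʃinnut]

/m/ before /tʃ/ (palatal) → [ɲ]
/m/ before /n/ (alveolar) → [n]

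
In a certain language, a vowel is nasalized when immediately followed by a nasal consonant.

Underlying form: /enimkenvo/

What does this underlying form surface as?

/e/ before nasal /n/ → [ẽ]
/i/ before nasal /m/ → [ĩ]
/e/ before nasal /n/ → [ẽ]

[ẽnĩmkẽnvo]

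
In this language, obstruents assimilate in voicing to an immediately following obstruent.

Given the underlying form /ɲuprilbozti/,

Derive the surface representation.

[ɲuprilbosti]

/z/ before /t/ (voiceless) → [s]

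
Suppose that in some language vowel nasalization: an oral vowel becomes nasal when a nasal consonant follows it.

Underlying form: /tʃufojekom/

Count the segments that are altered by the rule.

/o/ before nasal /m/ → [õ]
1 segment changes.

1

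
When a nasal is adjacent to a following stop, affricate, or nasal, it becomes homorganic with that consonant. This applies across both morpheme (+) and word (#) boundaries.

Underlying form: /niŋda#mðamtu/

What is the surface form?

[ninda#mðantu]

/ŋ/ before /d/ (alveolar) → [n]
/m/ before /t/ (alveolar) → [n]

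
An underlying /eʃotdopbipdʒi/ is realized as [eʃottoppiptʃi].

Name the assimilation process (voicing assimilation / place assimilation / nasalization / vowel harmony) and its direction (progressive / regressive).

voicing assimilation, progressive

/d/→[t] /b/→[p] /dʒ/→[tʃ].
Each target copies a feature from the preceding segment, so the direction is progressive.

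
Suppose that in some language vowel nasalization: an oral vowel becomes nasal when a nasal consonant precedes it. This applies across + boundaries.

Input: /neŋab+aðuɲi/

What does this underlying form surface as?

[nẽŋãb+aðuɲĩ]

/e/ after nasal /n/ → [ẽ]
/a/ after nasal /ŋ/ → [ã]
/i/ after nasal /ɲ/ → [ĩ]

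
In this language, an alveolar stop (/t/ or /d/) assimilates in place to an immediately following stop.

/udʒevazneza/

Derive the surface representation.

no segment meets the rule's conditions; no change.

[udʒevazneza]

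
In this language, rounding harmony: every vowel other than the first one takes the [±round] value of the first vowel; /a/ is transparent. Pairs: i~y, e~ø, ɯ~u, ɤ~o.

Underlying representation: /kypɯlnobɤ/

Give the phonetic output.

[kypulnobo]

/ɯ/ harmonizes with /y/ ([+round]) → [u]
/ɤ/ harmonizes with /y/ ([+round]) → [o]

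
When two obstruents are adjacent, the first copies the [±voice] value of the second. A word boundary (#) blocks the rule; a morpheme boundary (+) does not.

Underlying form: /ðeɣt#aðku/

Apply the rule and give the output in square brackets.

/ɣ/ before /t/ (voiceless) → [x]
/ð/ before /k/ (voiceless) → [θ]

[ðext#aθku]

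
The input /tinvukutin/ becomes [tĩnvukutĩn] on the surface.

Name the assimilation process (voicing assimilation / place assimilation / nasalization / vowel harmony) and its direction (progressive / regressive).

nasalization, regressive

/i/→[ĩ] /i/→[ĩ].
Each target copies a feature from the following segment, so the direction is regressive.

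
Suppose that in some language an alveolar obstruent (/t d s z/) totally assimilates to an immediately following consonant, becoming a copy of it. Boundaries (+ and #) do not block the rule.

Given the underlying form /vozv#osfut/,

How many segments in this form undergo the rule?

/z/ before /v/ → [v] (total assimilation)
/s/ before /f/ → [f] (total assimilation)
2 segments change.

2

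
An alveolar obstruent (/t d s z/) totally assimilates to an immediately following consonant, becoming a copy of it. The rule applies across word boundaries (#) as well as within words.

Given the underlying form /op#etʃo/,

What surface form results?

no segment meets the rule's conditions; no change.

[op#etʃo]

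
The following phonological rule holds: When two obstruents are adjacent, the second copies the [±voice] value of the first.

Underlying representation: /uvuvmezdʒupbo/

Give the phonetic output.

/b/ after /p/ (voiceless) → [p]

[uvuvmezdʒuppo]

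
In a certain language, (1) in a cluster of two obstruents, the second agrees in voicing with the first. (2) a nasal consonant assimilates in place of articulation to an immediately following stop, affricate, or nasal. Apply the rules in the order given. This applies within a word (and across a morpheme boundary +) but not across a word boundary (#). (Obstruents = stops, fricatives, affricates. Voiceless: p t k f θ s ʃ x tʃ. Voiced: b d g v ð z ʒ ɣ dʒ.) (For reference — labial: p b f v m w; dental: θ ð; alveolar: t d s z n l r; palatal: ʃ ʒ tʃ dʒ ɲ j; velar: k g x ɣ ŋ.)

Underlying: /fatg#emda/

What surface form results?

[fatk#enda]

Rule 1: /g/ after /t/ (voiceless) → [k]
After rule 1: fatk#emda
Rule 2: /m/ before /d/ (alveolar) → [n]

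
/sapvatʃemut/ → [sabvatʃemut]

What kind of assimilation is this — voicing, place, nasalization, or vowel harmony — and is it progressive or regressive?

/p/→[b].
Each target copies a feature from the following segment, so the direction is regressive.

voicing assimilation, regressive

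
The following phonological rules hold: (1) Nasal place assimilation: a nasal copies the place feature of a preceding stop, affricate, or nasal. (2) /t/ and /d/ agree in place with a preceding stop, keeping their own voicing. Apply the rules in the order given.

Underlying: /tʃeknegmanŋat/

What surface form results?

[tʃekŋegŋannat]

Rule 1: /n/ after /k/ (velar) → [ŋ]
Rule 1: /m/ after /g/ (velar) → [ŋ]
Rule 1: /ŋ/ after /n/ (alveolar) → [n]
After rule 1: tʃekŋegŋannat
Rule 2: no segment meets the rule's conditions; no change.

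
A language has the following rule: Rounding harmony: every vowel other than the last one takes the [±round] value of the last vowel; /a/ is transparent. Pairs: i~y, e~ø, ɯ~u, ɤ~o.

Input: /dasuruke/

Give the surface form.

[dasɯrɯke]

/u/ harmonizes with /e/ ([-round]) → [ɯ]
/u/ harmonizes with /e/ ([-round]) → [ɯ]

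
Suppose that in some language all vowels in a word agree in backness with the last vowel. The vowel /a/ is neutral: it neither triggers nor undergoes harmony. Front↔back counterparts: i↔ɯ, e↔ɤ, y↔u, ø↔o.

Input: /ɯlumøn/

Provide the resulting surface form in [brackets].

[ilymøn]

/ɯ/ harmonizes with /ø/ ([-back]) → [i]
/u/ harmonizes with /ø/ ([-back]) → [y]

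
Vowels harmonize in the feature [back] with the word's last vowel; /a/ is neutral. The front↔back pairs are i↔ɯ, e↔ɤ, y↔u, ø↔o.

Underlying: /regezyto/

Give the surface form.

[rɤgɤzuto]

/e/ harmonizes with /o/ ([+back]) → [ɤ]
/e/ harmonizes with /o/ ([+back]) → [ɤ]
/y/ harmonizes with /o/ ([+back]) → [u]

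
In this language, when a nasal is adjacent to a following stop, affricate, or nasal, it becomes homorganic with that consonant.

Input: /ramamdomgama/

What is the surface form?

[ramandoŋgama]

/m/ before /d/ (alveolar) → [n]
/m/ before /g/ (velar) → [ŋ]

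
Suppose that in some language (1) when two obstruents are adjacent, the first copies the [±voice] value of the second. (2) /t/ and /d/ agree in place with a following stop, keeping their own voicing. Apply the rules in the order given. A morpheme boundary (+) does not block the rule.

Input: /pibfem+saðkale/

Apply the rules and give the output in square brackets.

[pipfem+saθkale]

Rule 1: /b/ before /f/ (voiceless) → [p]
Rule 1: /ð/ before /k/ (voiceless) → [θ]
After rule 1: pipfem+saθkale
Rule 2: no segment meets the rule's conditions; no change.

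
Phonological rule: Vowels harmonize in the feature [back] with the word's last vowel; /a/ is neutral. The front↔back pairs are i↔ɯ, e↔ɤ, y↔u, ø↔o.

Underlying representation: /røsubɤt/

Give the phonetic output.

[rosubɤt]

/ø/ harmonizes with /ɤ/ ([+back]) → [o]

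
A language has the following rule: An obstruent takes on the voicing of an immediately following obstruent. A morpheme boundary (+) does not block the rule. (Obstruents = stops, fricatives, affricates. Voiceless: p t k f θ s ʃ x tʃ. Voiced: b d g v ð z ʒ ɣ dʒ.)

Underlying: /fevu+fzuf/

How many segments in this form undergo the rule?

1

/f/ before /z/ (voiced) → [v]
1 segment changes.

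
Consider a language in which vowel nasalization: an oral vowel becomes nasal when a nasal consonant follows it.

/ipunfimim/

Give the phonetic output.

/u/ before nasal /n/ → [ũ]
/i/ before nasal /m/ → [ĩ]
/i/ before nasal /m/ → [ĩ]

[ipũnfĩmĩm]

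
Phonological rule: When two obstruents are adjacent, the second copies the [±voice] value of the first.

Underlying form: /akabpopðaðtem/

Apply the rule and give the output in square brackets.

[akabbopθaðdem]

/p/ after /b/ (voiced) → [b]
/ð/ after /p/ (voiceless) → [θ]
/t/ after /ð/ (voiced) → [d]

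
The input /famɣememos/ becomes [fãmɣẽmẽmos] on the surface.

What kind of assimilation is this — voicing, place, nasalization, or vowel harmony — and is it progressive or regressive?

/a/→[ã] /e/→[ẽ] /e/→[ẽ].
Each target copies a feature from the following segment, so the direction is regressive.

nasalization, regressive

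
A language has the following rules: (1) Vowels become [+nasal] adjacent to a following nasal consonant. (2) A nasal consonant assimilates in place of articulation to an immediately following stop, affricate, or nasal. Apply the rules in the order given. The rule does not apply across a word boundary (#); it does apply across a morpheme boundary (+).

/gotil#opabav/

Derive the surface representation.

Rule 1: no segment meets the rule's conditions; no change.
After rule 1: gotil#opabav
Rule 2: no segment meets the rule's conditions; no change.

[gotil#opabav]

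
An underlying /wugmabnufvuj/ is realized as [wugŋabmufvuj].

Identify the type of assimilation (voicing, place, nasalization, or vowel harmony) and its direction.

/m/→[ŋ] /n/→[m].
Each target copies a feature from the preceding segment, so the direction is progressive.

place assimilation, progressive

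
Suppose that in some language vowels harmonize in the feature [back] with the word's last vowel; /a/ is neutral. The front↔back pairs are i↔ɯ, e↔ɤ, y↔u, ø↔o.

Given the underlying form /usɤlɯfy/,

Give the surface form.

/u/ harmonizes with /y/ ([-back]) → [y]
/ɤ/ harmonizes with /y/ ([-back]) → [e]
/ɯ/ harmonizes with /y/ ([-back]) → [i]

[yselify]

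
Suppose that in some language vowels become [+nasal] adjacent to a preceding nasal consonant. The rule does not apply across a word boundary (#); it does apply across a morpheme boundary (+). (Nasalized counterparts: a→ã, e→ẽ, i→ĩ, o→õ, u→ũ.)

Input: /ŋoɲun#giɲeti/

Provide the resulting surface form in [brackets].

/o/ after nasal /ŋ/ → [õ]
/u/ after nasal /ɲ/ → [ũ]
/e/ after nasal /ɲ/ → [ẽ]

[ŋõɲũn#giɲẽti]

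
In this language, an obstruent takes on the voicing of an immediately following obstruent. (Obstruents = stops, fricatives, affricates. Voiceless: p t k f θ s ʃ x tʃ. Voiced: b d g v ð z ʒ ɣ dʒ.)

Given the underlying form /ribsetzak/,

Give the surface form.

[ripsedzak]

/b/ before /s/ (voiceless) → [p]
/t/ before /z/ (voiced) → [d]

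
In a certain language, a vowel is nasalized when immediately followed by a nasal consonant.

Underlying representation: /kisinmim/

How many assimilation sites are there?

2

/i/ before nasal /n/ → [ĩ]
/i/ before nasal /m/ → [ĩ]
2 segments change.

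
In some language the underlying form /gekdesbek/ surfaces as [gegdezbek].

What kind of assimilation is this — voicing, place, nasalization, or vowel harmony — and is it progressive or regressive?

voicing assimilation, regressive

/k/→[g] /s/→[z].
Each target copies a feature from the following segment, so the direction is regressive.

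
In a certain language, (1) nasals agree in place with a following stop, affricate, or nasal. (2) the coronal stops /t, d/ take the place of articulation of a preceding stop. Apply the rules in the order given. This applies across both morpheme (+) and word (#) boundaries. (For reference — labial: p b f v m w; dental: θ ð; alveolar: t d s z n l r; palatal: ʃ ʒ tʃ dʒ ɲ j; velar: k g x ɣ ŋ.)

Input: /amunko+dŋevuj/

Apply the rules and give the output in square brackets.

Rule 1: /n/ before /k/ (velar) → [ŋ]
After rule 1: amuŋko+dŋevuj
Rule 2: no segment meets the rule's conditions; no change.

[amuŋko+dŋevuj]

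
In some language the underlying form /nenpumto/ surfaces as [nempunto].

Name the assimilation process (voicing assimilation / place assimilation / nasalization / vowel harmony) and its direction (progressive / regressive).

/n/→[m] /m/→[n].
Each target copies a feature from the following segment, so the direction is regressive.

place assimilation, regressive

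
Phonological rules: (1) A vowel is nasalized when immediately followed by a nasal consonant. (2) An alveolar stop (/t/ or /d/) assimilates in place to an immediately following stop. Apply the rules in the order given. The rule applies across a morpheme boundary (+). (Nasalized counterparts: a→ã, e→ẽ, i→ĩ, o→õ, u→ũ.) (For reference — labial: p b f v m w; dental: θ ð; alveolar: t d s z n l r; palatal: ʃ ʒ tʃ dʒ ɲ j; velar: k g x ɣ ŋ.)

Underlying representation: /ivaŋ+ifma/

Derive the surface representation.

[ivãŋ+ifma]

Rule 1: /a/ before nasal /ŋ/ → [ã]
After rule 1: ivãŋ+ifma
Rule 2: no segment meets the rule's conditions; no change.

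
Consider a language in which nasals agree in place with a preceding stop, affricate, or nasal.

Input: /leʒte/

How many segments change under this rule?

No segment meets the rule's conditions.

0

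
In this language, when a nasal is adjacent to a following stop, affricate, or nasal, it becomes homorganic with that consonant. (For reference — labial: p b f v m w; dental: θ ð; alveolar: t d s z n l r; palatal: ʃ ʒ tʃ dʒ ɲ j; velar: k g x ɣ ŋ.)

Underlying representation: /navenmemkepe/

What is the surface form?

/n/ before /m/ (labial) → [m]
/m/ before /k/ (velar) → [ŋ]

[navemmeŋkepe]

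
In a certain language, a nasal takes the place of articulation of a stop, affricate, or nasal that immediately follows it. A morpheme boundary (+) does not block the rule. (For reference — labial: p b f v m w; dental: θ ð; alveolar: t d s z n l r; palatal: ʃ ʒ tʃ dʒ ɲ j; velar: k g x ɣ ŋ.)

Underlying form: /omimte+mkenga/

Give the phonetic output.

/m/ before /t/ (alveolar) → [n]
/m/ before /k/ (velar) → [ŋ]
/n/ before /g/ (velar) → [ŋ]

[ominte+ŋkeŋga]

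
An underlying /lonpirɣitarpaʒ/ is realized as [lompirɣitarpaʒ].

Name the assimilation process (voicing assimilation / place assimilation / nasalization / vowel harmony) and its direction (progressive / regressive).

place assimilation, regressive

/n/→[m].
Each target copies a feature from the following segment, so the direction is regressive.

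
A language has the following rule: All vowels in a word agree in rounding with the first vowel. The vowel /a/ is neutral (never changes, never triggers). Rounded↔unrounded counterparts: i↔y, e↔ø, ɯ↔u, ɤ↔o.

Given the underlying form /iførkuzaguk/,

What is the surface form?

/ø/ harmonizes with /i/ ([-round]) → [e]
/u/ harmonizes with /i/ ([-round]) → [ɯ]
/u/ harmonizes with /i/ ([-round]) → [ɯ]

[iferkɯzagɯk]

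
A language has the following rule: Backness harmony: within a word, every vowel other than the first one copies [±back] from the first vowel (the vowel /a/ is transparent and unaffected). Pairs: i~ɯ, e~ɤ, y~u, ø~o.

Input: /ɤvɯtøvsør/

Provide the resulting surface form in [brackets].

/ø/ harmonizes with /ɤ/ ([+back]) → [o]
/ø/ harmonizes with /ɤ/ ([+back]) → [o]

[ɤvɯtovsor]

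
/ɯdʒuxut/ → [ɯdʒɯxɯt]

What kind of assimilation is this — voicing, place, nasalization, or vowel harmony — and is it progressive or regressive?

/u/→[ɯ] /u/→[ɯ].
Vowels agree with the first vowel, so the harmony is progressive.

vowel harmony, progressive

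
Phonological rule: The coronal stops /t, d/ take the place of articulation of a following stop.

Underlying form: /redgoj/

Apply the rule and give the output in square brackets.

/d/ before /g/ (velar) → [g]

[reggoj]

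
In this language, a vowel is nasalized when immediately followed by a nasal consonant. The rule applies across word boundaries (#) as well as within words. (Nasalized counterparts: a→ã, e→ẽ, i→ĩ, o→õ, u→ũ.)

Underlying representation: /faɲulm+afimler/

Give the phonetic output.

[fãɲulm+afĩmler]

/a/ before nasal /ɲ/ → [ã]
/i/ before nasal /m/ → [ĩ]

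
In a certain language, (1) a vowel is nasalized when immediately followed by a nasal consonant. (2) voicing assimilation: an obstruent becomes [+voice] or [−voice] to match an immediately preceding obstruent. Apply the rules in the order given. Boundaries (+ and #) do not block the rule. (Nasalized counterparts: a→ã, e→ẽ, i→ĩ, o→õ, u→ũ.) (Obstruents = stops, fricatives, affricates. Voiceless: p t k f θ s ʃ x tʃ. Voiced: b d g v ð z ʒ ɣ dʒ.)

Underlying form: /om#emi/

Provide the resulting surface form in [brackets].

[õm#ẽmi]

Rule 1: /o/ before nasal /m/ → [õ]
Rule 1: /e/ before nasal /m/ → [ẽ]
After rule 1: õm#ẽmi
Rule 2: no segment meets the rule's conditions; no change.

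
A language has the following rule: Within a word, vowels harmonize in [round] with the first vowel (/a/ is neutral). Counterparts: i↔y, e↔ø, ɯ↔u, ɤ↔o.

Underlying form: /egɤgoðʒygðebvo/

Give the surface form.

[egɤgɤðʒigðebvɤ]

/o/ harmonizes with /e/ ([-round]) → [ɤ]
/y/ harmonizes with /e/ ([-round]) → [i]
/o/ harmonizes with /e/ ([-round]) → [ɤ]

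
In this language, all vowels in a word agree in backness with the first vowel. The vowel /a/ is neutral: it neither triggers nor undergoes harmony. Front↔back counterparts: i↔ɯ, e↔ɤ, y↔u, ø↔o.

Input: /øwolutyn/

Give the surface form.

[øwølytyn]

/o/ harmonizes with /ø/ ([-back]) → [ø]
/u/ harmonizes with /ø/ ([-back]) → [y]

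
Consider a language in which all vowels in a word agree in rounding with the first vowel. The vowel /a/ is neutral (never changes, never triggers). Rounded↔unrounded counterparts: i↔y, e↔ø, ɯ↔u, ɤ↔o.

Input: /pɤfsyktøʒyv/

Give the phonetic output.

[pɤfsikteʒiv]

/y/ harmonizes with /ɤ/ ([-round]) → [i]
/ø/ harmonizes with /ɤ/ ([-round]) → [e]
/y/ harmonizes with /ɤ/ ([-round]) → [i]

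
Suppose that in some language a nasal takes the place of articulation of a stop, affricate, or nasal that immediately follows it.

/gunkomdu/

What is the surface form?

/n/ before /k/ (velar) → [ŋ]
/m/ before /d/ (alveolar) → [n]

[guŋkondu]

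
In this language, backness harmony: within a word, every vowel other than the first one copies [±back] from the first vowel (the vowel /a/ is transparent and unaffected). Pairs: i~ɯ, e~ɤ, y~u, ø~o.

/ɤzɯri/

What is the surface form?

[ɤzɯrɯ]

/i/ harmonizes with /ɤ/ ([+back]) → [ɯ]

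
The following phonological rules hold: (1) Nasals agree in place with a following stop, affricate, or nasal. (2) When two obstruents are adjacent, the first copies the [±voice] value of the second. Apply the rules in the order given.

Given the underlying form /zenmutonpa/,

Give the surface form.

Rule 1: /n/ before /m/ (labial) → [m]
Rule 1: /n/ before /p/ (labial) → [m]
After rule 1: zemmutompa
Rule 2: no segment meets the rule's conditions; no change.

[zemmutompa]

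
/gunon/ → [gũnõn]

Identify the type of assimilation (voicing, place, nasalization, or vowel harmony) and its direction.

/u/→[ũ] /o/→[õ].
Each target copies a feature from the following segment, so the direction is regressive.

nasalization, regressive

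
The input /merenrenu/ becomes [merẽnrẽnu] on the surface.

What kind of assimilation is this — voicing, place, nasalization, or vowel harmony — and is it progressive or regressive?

/e/→[ẽ] /e/→[ẽ].
Each target copies a feature from the following segment, so the direction is regressive.

nasalization, regressive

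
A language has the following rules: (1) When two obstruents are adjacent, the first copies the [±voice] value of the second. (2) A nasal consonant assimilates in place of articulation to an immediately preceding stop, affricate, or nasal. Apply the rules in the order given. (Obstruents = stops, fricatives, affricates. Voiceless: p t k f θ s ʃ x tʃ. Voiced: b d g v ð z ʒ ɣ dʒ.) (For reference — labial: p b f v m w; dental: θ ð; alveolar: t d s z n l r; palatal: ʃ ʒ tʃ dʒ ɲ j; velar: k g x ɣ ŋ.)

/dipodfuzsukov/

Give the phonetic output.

Rule 1: /d/ before /f/ (voiceless) → [t]
Rule 1: /z/ before /s/ (voiceless) → [s]
After rule 1: dipotfussukov
Rule 2: no segment meets the rule's conditions; no change.

[dipotfussukov]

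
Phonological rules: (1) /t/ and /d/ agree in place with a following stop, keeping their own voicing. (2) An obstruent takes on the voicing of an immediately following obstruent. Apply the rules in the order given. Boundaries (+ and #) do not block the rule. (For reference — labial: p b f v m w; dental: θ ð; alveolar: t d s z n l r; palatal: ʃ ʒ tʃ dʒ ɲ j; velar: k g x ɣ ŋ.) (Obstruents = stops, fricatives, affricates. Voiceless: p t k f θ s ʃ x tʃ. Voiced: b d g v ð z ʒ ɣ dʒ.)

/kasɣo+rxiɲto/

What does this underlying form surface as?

Rule 1: no segment meets the rule's conditions; no change.
After rule 1: kasɣo+rxiɲto
Rule 2: /s/ before /ɣ/ (voiced) → [z]

[kazɣo+rxiɲto]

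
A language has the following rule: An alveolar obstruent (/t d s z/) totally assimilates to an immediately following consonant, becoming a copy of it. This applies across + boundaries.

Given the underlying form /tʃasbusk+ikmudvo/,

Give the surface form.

/s/ before /b/ → [b] (total assimilation)
/s/ before /k/ → [k] (total assimilation)
/d/ before /v/ → [v] (total assimilation)

[tʃabbukk+ikmuvvo]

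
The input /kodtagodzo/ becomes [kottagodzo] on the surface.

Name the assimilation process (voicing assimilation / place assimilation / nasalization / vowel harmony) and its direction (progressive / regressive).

/d/→[t].
Each target copies a feature from the following segment, so the direction is regressive.

voicing assimilation, regressive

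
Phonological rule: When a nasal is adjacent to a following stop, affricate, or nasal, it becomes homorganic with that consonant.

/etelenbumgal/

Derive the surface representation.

/n/ before /b/ (labial) → [m]
/m/ before /g/ (velar) → [ŋ]

[etelembuŋgal]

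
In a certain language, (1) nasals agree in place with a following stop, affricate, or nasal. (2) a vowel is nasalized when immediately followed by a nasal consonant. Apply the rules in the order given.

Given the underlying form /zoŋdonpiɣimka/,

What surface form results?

[zõndõmpiɣĩŋka]

Rule 1: /ŋ/ before /d/ (alveolar) → [n]
Rule 1: /n/ before /p/ (labial) → [m]
Rule 1: /m/ before /k/ (velar) → [ŋ]
After rule 1: zondompiɣiŋka
Rule 2: /o/ before nasal /n/ → [õ]
Rule 2: /o/ before nasal /m/ → [õ]
Rule 2: /i/ before nasal /ŋ/ → [ĩ]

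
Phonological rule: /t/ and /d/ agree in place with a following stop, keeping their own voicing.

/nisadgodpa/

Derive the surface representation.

[nisaggobpa]

/d/ before /g/ (velar) → [g]
/d/ before /p/ (labial) → [b]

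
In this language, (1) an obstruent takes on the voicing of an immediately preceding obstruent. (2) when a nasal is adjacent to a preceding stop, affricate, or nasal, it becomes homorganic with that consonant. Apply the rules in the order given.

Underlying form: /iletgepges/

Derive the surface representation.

[iletkepkes]

Rule 1: /g/ after /t/ (voiceless) → [k]
Rule 1: /g/ after /p/ (voiceless) → [k]
After rule 1: iletkepkes
Rule 2: no segment meets the rule's conditions; no change.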